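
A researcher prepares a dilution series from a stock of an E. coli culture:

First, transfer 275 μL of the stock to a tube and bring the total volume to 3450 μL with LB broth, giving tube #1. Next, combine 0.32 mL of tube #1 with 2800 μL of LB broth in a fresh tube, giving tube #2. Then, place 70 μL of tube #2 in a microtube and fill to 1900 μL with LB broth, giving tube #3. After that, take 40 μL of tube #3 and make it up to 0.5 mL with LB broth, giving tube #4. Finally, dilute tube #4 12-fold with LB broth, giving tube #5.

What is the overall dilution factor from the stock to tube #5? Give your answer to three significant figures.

4.98 × 10^5

Step 1: 275 μL brought to 3450 μL → factor 3450/275 = 12.545
Step 2: 0.32 mL + 2800 μL = 3.12 mL total → factor 3.12/0.32 = 9.75
Step 3: 70 μL brought to 1900 μL → factor 1900/70 = 27.143
Step 4: 40 μL brought to 0.5 mL → factor 500/40 = 12.5
Step 5: 12-fold → factor 12
Overall dilution factor = 12.545 × 9.75 × 27.143 × 12.5 × 12 = 4.9801 × 10^5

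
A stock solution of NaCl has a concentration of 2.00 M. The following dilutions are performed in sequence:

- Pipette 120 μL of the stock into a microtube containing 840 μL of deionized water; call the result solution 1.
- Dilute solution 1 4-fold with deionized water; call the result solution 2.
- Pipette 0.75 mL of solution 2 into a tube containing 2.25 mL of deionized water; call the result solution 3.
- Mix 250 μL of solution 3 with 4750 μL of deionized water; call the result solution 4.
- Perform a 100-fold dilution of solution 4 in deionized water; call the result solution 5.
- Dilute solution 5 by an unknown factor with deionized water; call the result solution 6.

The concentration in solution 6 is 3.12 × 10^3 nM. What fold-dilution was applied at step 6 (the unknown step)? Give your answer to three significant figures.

Step 1: 120 μL + 840 μL = 960 μL total → factor 960/120 = 8
Step 2: 4-fold → factor 4
Step 3: 0.75 mL + 2.25 mL = 3 mL total → factor 3/0.75 = 4
Step 4: 250 μL + 4750 μL = 5000 μL total → factor 5000/250 = 20
Step 5: 100-fold → factor 100
Step 6: unknown factor x
Product of known-step factors = 2.56 × 10^5
Overall factor = 2.00 M / (3.12 × 10^3 nM) = 6.4103 × 10^5
x = 6.4103 × 10^5 / 2.56 × 10^5 = 2.50

2.50-fold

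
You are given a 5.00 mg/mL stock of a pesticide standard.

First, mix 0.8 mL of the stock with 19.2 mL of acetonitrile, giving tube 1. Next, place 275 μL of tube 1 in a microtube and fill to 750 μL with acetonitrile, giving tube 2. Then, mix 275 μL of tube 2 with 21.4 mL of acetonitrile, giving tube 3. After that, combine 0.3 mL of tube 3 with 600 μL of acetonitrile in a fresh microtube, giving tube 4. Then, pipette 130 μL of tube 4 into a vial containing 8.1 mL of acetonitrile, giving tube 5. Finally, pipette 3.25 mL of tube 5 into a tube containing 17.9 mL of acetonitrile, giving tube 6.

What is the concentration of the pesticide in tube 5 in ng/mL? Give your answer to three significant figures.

Step 1: 0.8 mL + 19.2 mL = 20 mL total → factor 20/0.8 = 25
Step 2: 275 μL brought to 750 μL → factor 750/275 = 2.7273
Step 3: 275 μL + 21.4 mL = 21675 μL total → factor 21675/275 = 78.818
Step 4: 0.3 mL + 600 μL = 0.9 mL total → factor 0.9/0.3 = 3
Step 5: 130 μL + 8.1 mL = 8230 μL total → factor 8230/130 = 63.308
Dilution factor through tube 5 = 25 × 2.7273 × 78.818 × 3 × 63.308 = 1.0206 × 10^6
[tube 5] = 5.00 mg/mL / 1.0206 × 10^6 = 4.899 × 10^-6 mg/mL = 4.90 ng/mL

4.90 ng/mL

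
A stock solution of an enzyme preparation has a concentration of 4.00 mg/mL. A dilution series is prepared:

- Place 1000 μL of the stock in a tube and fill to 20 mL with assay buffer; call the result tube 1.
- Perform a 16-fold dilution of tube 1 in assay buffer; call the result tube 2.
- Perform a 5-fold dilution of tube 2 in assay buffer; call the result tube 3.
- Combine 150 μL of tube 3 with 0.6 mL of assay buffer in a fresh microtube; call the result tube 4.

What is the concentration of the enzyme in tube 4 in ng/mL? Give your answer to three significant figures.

Step 1: 1000 μL brought to 20 mL → factor 20000/1000 = 20
Step 2: 16-fold → factor 16
Step 3: 5-fold → factor 5
Step 4: 150 μL + 0.6 mL = 750 μL total → factor 750/150 = 5
Overall dilution factor = 20 × 16 × 5 × 5 = 8000
Final = 4.00 mg/mL / 8000 = 0.0005000 mg/mL = 500 ng/mL

500 ng/mL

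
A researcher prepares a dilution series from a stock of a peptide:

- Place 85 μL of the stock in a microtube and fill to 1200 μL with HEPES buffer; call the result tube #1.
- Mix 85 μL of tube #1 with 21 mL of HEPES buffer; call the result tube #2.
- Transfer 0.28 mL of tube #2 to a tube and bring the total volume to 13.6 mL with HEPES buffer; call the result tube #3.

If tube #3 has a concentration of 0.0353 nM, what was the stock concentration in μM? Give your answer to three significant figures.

Step 1: 85 μL brought to 1200 μL → factor 1200/85 = 14.118
Step 2: 85 μL + 21 mL = 21085 μL total → factor 21085/85 = 248.06
Step 3: 0.28 mL brought to 13.6 mL → factor 13.6/0.28 = 48.571
Overall dilution factor = 14.118 × 248.06 × 48.571 = 1.701 × 10^5
Stock = 0.0353 nM × 1.701 × 10^5 = 6004 nM = 6.00 μM

6.00 μM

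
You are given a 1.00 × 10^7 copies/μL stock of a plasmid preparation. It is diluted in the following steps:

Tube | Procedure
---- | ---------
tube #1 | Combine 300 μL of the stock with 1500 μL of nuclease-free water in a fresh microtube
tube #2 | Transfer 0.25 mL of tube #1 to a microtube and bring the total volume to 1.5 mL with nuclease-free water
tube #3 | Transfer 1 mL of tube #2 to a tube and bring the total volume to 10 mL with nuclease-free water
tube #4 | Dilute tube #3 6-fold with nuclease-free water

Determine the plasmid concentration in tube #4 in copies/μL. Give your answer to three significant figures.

Step 1: 300 μL + 1500 μL = 1800 μL total → factor 1800/300 = 6
Step 2: 0.25 mL brought to 1.5 mL → factor 1.5/0.25 = 6
Step 3: 1 mL brought to 10 mL → factor 10/1 = 10
Step 4: 6-fold → factor 6
Overall dilution factor = 6 × 6 × 10 × 6 = 2160
Final = 1.00 × 10^7 copies/μL / 2160 = 4.63 × 10^3 copies/μL

4.63 × 10^3 copies/μL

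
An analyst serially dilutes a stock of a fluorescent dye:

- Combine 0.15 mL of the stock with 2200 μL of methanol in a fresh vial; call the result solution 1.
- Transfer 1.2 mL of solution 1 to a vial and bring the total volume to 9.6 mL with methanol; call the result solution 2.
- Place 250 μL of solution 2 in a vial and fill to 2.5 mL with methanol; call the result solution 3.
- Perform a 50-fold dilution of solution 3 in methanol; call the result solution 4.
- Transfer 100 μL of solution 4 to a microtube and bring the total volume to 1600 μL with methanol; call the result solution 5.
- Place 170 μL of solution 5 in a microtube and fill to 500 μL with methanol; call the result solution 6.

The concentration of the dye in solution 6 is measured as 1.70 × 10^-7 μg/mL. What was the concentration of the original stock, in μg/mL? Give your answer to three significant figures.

0.501 μg/mL

Step 1: 0.15 mL + 2200 μL = 2.35 mL total → factor 2.35/0.15 = 15.667
Step 2: 1.2 mL brought to 9.6 mL → factor 9.6/1.2 = 8
Step 3: 250 μL brought to 2.5 mL → factor 2500/250 = 10
Step 4: 50-fold → factor 50
Step 5: 100 μL brought to 1600 μL → factor 1600/100 = 16
Step 6: 170 μL brought to 500 μL → factor 500/170 = 2.9412
Overall dilution factor = 15.667 × 8 × 10 × 50 × 16 × 2.9412 = 2.949 × 10^6
Stock = 1.70 × 10^-7 μg/mL × 2.949 × 10^6 = 0.501 μg/mL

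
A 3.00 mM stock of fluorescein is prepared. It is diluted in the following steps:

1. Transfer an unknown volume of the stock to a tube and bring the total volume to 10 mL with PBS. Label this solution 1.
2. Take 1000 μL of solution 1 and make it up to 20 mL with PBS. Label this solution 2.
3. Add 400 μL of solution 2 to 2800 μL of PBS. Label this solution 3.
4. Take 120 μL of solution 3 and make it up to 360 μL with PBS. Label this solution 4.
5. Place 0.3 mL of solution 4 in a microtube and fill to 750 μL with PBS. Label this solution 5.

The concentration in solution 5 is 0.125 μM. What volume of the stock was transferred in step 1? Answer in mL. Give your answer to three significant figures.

0.500 mL

Step 1: v brought to 10 mL → factor = 10 mL/v
Step 2: 1000 μL brought to 20 mL → factor 20000/1000 = 20
Step 3: 400 μL + 2800 μL = 3200 μL total → factor 3200/400 = 8
Step 4: 120 μL brought to 360 μL → factor 360/120 = 3
Step 5: 0.3 mL brought to 750 μL → factor 0.75/0.3 = 2.5
Product of known-step factors = 1200
Overall factor = 3.00 mM / (0.125 μM) = 24000
Step-1 factor = 24000 / 1200 = 20
v = 10 mL / 20 = 0.500 mL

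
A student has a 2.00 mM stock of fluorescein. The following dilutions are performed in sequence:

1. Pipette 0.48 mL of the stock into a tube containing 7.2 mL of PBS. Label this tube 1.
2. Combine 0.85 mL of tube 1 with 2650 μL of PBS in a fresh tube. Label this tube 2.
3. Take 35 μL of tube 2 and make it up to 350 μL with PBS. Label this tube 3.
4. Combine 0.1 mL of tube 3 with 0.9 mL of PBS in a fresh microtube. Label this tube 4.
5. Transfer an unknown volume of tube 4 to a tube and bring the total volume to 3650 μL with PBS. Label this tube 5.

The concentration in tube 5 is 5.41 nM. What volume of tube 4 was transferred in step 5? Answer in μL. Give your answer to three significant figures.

Step 1: 0.48 mL + 7.2 mL = 7.68 mL total → factor 7.68/0.48 = 16
Step 2: 0.85 mL + 2650 μL = 3.5 mL total → factor 3.5/0.85 = 4.1176
Step 3: 35 μL brought to 350 μL → factor 350/35 = 10
Step 4: 0.1 mL + 0.9 mL = 1 mL total → factor 1/0.1 = 10
Step 5: v brought to 3650 μL → factor = 3650 μL/v
Product of known-step factors = 6588.2
Overall factor = 2.00 mM / (5.41 nM) = 3.6969 × 10^5
Step-5 factor = 3.6969 × 10^5 / 6588.2 = 56.113
v = 3650 μL / 56.113 = 65.0 μL

65.0 μL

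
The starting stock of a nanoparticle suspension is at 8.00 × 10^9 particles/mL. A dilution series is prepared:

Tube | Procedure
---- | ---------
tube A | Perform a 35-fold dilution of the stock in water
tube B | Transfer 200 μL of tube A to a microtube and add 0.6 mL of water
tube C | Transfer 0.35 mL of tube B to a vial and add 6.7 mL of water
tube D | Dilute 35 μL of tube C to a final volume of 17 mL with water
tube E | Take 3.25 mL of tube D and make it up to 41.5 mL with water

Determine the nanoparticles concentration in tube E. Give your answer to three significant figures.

457 particles/mL

Step 1: 35-fold → factor 35
Step 2: 200 μL + 0.6 mL = 800 μL total → factor 800/200 = 4
Step 3: 0.35 mL + 6.7 mL = 7.05 mL total → factor 7.05/0.35 = 20.143
Step 4: 35 μL brought to 17 mL → factor 17000/35 = 485.71
Step 5: 3.25 mL brought to 41.5 mL → factor 41.5/3.25 = 12.769
Overall dilution factor = 35 × 4 × 20.143 × 485.71 × 12.769 = 1.749 × 10^7
Final = 8.00 × 10^9 particles/mL / 1.749 × 10^7 = 457 particles/mL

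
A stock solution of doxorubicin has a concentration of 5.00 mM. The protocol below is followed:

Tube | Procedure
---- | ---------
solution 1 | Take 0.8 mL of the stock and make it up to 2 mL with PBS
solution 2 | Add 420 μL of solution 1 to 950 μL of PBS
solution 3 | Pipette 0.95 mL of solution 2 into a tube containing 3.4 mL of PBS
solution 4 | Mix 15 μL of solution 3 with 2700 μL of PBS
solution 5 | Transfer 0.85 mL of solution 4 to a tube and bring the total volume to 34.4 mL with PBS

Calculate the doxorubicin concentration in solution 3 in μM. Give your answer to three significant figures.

134 μM

Step 1: 0.8 mL brought to 2 mL → factor 2/0.8 = 2.5
Step 2: 420 μL + 950 μL = 1370 μL total → factor 1370/420 = 3.2619
Step 3: 0.95 mL + 3.4 mL = 4.35 mL total → factor 4.35/0.95 = 4.5789
Dilution factor through solution 3 = 2.5 × 3.2619 × 4.5789 = 37.34
[solution 3] = 5.00 mM / 37.34 = 0.1339 mM = 134 μM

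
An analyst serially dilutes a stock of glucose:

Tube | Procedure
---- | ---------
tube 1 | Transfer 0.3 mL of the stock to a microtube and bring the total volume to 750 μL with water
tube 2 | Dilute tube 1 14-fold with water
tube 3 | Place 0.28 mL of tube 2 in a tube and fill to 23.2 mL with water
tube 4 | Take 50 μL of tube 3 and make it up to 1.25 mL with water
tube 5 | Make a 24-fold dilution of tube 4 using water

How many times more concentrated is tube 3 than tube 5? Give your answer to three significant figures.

600

Step 1: 0.3 mL brought to 750 μL → factor 0.75/0.3 = 2.5
Step 2: 14-fold → factor 14
Step 3: 0.28 mL brought to 23.2 mL → factor 23.2/0.28 = 82.857
Step 4: 50 μL brought to 1.25 mL → factor 1250/50 = 25
Step 5: 24-fold → factor 24
Dilution factor to tube 3 = 2900; to tube 5 = 1.74 × 10^6
[tube 3]/[tube 5] = (factor to tube 5)/(factor to tube 3) = 1.74 × 10^6/2900 = 600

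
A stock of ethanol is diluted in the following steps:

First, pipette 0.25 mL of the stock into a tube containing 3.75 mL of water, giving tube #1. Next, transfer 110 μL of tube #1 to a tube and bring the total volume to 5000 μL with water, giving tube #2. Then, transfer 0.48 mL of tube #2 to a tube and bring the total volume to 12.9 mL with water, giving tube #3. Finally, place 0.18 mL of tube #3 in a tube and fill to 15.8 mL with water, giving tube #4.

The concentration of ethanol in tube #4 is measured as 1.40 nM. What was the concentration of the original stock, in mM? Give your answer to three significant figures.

2.40 mM

Step 1: 0.25 mL + 3.75 mL = 4 mL total → factor 4/0.25 = 16
Step 2: 110 μL brought to 5000 μL → factor 5000/110 = 45.455
Step 3: 0.48 mL brought to 12.9 mL → factor 12.9/0.48 = 26.875
Step 4: 0.18 mL brought to 15.8 mL → factor 15.8/0.18 = 87.778
Overall dilution factor = 16 × 45.455 × 26.875 × 87.778 = 1.7157 × 10^6
Stock = 1.40 nM × 1.7157 × 10^6 = 2.402 × 10^6 nM = 2.40 mM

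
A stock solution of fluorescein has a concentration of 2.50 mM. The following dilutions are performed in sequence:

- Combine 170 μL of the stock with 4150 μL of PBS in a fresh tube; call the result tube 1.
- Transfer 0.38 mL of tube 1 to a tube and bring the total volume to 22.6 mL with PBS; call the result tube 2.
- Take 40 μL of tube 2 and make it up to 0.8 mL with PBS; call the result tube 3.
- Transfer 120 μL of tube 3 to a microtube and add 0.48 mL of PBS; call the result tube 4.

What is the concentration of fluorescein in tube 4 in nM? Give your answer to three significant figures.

16.5 nM

Step 1: 170 μL + 4150 μL = 4320 μL total → factor 4320/170 = 25.412
Step 2: 0.38 mL brought to 22.6 mL → factor 22.6/0.38 = 59.474
Step 3: 40 μL brought to 0.8 mL → factor 800/40 = 20
Step 4: 120 μL + 0.48 mL = 600 μL total → factor 600/120 = 5
Dilution factor through tube 4 = 25.412 × 59.474 × 20 × 5 = 1.5113 × 10^5
[tube 4] = 2.50 mM / 1.5113 × 10^5 = 1.654 × 10^-5 mM = 16.5 nM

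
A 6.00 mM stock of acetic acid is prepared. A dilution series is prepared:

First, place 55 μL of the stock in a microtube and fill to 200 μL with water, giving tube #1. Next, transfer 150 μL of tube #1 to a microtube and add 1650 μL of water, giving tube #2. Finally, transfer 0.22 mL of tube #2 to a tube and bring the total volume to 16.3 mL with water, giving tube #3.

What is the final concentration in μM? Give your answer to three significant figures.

1.86 μM

Step 1: 55 μL brought to 200 μL → factor 200/55 = 3.6364
Step 2: 150 μL + 1650 μL = 1800 μL total → factor 1800/150 = 12
Step 3: 0.22 mL brought to 16.3 mL → factor 16.3/0.22 = 74.091
Overall dilution factor = 3.6364 × 12 × 74.091 = 3233.1
Final = 6.00 mM / 3233.1 = 0.001856 mM = 1.86 μM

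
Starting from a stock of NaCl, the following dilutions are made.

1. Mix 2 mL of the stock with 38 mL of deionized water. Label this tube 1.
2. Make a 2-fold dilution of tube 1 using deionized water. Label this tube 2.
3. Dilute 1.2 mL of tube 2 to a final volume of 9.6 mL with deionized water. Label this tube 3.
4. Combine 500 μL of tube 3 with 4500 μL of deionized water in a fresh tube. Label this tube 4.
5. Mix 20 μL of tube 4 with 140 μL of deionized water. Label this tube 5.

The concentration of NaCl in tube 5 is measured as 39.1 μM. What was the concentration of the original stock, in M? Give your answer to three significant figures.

1.00 M

Step 1: 2 mL + 38 mL = 40 mL total → factor 40/2 = 20
Step 2: 2-fold → factor 2
Step 3: 1.2 mL brought to 9.6 mL → factor 9.6/1.2 = 8
Step 4: 500 μL + 4500 μL = 5000 μL total → factor 5000/500 = 10
Step 5: 20 μL + 140 μL = 160 μL total → factor 160/20 = 8
Overall dilution factor = 20 × 2 × 8 × 10 × 8 = 25600
Stock = 39.1 μM × 25600 = 1.001 × 10^6 μM = 1.00 M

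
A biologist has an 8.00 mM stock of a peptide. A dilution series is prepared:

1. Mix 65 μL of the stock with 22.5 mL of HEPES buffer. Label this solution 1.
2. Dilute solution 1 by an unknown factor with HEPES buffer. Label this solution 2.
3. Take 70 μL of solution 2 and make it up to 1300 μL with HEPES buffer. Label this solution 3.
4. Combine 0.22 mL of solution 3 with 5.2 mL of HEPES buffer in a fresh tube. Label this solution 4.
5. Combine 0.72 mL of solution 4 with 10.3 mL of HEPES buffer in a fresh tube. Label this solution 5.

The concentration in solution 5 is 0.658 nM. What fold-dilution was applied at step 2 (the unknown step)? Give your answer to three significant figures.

5.00-fold

Step 1: 65 μL + 22.5 mL = 22565 μL total → factor 22565/65 = 347.15
Step 2: unknown factor x
Step 3: 70 μL brought to 1300 μL → factor 1300/70 = 18.571
Step 4: 0.22 mL + 5.2 mL = 5.42 mL total → factor 5.42/0.22 = 24.636
Step 5: 0.72 mL + 10.3 mL = 11.02 mL total → factor 11.02/0.72 = 15.306
Product of known-step factors = 2.431 × 10^6
Overall factor = 8.00 mM / (0.658 nM) = 1.2158 × 10^7
x = 1.2158 × 10^7 / 2.431 × 10^6 = 5.00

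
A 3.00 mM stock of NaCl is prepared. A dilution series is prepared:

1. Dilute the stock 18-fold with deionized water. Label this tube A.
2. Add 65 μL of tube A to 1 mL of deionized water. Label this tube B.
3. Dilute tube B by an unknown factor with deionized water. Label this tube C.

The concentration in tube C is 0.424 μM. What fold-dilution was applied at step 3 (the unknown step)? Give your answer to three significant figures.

Step 1: 18-fold → factor 18
Step 2: 65 μL + 1 mL = 1065 μL total → factor 1065/65 = 16.385
Step 3: unknown factor x
Product of known-step factors = 294.92
Overall factor = 3.00 mM / (0.424 μM) = 7075.5
x = 7075.5 / 294.92 = 24.0

24.0-fold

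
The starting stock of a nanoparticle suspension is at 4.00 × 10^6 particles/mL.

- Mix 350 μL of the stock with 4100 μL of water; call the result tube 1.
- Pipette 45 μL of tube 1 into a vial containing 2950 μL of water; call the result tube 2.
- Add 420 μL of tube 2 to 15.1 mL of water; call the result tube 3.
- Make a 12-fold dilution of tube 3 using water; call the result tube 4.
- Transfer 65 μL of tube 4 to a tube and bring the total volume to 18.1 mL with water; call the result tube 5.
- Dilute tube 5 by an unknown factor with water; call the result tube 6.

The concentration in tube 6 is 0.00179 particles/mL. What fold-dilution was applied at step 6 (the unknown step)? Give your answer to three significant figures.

21.4-fold

Step 1: 350 μL + 4100 μL = 4450 μL total → factor 4450/350 = 12.714
Step 2: 45 μL + 2950 μL = 2995 μL total → factor 2995/45 = 66.556
Step 3: 420 μL + 15.1 mL = 15520 μL total → factor 15520/420 = 36.952
Step 4: 12-fold → factor 12
Step 5: 65 μL brought to 18.1 mL → factor 18100/65 = 278.46
Step 6: unknown factor x
Product of known-step factors = 1.0449 × 10^8
Overall factor = 4.00 × 10^6 particles/mL / (0.00179 particles/mL) = 2.2346 × 10^9
x = 2.2346 × 10^9 / 1.0449 × 10^8 = 21.4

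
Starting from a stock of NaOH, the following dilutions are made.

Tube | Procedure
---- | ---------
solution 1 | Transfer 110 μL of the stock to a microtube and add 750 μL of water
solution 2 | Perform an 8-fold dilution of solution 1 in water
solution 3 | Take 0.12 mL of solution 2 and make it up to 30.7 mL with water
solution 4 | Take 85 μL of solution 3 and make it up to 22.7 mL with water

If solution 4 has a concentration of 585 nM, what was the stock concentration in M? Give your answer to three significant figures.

2.50 M

Step 1: 110 μL + 750 μL = 860 μL total → factor 860/110 = 7.8182
Step 2: 8-fold → factor 8
Step 3: 0.12 mL brought to 30.7 mL → factor 30.7/0.12 = 255.83
Step 4: 85 μL brought to 22.7 mL → factor 22700/85 = 267.06
Overall dilution factor = 7.8182 × 8 × 255.83 × 267.06 = 4.2733 × 10^6
Stock = 585 nM × 4.2733 × 10^6 = 2.500 × 10^9 nM = 2.50 M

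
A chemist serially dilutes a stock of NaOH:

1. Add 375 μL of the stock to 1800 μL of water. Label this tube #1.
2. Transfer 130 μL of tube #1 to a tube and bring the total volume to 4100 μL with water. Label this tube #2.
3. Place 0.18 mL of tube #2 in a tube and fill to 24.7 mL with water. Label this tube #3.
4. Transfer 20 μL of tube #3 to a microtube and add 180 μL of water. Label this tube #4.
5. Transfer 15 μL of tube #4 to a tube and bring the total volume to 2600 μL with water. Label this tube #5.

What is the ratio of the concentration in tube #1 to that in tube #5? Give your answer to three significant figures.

7.50 × 10^6

Step 1: 375 μL + 1800 μL = 2175 μL total → factor 2175/375 = 5.8
Step 2: 130 μL brought to 4100 μL → factor 4100/130 = 31.538
Step 3: 0.18 mL brought to 24.7 mL → factor 24.7/0.18 = 137.22
Step 4: 20 μL + 180 μL = 200 μL total → factor 200/20 = 10
Step 5: 15 μL brought to 2600 μL → factor 2600/15 = 173.33
Dilution factor to tube #1 = 5.8; to tube #5 = 4.3509 × 10^7
[tube #1]/[tube #5] = (factor to tube #5)/(factor to tube #1) = 4.3509 × 10^7/5.8 = 7.50 × 10^6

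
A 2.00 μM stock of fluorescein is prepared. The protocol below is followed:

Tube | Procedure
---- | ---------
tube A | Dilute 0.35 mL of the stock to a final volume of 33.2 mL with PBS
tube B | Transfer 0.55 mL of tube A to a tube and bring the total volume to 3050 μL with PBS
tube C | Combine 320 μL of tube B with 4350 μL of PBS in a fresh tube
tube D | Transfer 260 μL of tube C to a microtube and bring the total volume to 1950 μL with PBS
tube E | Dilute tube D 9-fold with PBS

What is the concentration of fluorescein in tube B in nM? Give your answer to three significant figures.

3.80 nM

Step 1: 0.35 mL brought to 33.2 mL → factor 33.2/0.35 = 94.857
Step 2: 0.55 mL brought to 3050 μL → factor 3.05/0.55 = 5.5455
Dilution factor through tube B = 94.857 × 5.5455 = 526.03
[tube B] = 2.00 μM / 526.03 = 0.003802 μM = 3.80 nM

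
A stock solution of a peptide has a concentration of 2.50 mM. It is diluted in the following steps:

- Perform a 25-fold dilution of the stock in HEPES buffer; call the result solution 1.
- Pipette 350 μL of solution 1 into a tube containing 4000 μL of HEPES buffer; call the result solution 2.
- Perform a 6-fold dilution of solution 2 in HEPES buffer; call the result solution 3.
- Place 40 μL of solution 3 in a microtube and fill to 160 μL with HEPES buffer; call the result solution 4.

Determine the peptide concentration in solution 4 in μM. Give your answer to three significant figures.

Step 1: 25-fold → factor 25
Step 2: 350 μL + 4000 μL = 4350 μL total → factor 4350/350 = 12.429
Step 3: 6-fold → factor 6
Step 4: 40 μL brought to 160 μL → factor 160/40 = 4
Overall dilution factor = 25 × 12.429 × 6 × 4 = 7457.1
Final = 2.50 mM / 7457.1 = 0.0003352 mM = 0.335 μM

0.335 μM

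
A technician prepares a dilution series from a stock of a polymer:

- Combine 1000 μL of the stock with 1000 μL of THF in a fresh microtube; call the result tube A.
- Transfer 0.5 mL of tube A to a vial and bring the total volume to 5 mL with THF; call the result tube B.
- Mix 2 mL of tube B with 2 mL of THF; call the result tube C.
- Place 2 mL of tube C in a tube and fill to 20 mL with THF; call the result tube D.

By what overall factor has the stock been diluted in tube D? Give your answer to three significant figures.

Step 1: 1000 μL + 1000 μL = 2000 μL total → factor 2000/1000 = 2
Step 2: 0.5 mL brought to 5 mL → factor 5/0.5 = 10
Step 3: 2 mL + 2 mL = 4 mL total → factor 4/2 = 2
Step 4: 2 mL brought to 20 mL → factor 20/2 = 10
Overall dilution factor = 2 × 10 × 2 × 10 = 400

400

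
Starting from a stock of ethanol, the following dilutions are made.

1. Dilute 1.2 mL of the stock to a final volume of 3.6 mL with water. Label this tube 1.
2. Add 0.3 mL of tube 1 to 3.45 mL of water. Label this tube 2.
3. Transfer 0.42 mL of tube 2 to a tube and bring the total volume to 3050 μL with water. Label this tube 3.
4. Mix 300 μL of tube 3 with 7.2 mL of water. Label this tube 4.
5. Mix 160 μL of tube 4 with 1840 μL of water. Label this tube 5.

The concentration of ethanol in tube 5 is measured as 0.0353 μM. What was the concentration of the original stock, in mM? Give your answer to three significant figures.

3.00 mM

Step 1: 1.2 mL brought to 3.6 mL → factor 3.6/1.2 = 3
Step 2: 0.3 mL + 3.45 mL = 3.75 mL total → factor 3.75/0.3 = 12.5
Step 3: 0.42 mL brought to 3050 μL → factor 3.05/0.42 = 7.2619
Step 4: 300 μL + 7.2 mL = 7500 μL total → factor 7500/300 = 25
Step 5: 160 μL + 1840 μL = 2000 μL total → factor 2000/160 = 12.5
Overall dilution factor = 3 × 12.5 × 7.2619 × 25 × 12.5 = 85100
Stock = 0.0353 μM × 85100 = 3004 μM = 3.00 mM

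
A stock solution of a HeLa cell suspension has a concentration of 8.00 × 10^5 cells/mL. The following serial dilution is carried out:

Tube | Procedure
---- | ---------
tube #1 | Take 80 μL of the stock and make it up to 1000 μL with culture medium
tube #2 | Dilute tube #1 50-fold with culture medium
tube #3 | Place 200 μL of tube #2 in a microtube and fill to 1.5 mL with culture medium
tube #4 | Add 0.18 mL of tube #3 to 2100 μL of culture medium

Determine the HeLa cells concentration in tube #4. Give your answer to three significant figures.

13.5 cells/mL

Step 1: 80 μL brought to 1000 μL → factor 1000/80 = 12.5
Step 2: 50-fold → factor 50
Step 3: 200 μL brought to 1.5 mL → factor 1500/200 = 7.5
Step 4: 0.18 mL + 2100 μL = 2.28 mL total → factor 2.28/0.18 = 12.667
Overall dilution factor = 12.5 × 50 × 7.5 × 12.667 = 59375
Final = 8.00 × 10^5 cells/mL / 59375 = 13.5 cells/mL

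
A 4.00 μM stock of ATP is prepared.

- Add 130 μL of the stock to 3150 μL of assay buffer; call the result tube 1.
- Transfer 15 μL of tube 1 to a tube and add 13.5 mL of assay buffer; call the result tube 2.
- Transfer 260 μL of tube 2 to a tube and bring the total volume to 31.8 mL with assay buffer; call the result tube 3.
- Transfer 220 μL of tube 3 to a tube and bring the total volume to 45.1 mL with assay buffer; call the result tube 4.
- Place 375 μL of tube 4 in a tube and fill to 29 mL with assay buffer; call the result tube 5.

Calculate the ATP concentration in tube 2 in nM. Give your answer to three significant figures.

0.176 nM

Step 1: 130 μL + 3150 μL = 3280 μL total → factor 3280/130 = 25.231
Step 2: 15 μL + 13.5 mL = 13515 μL total → factor 13515/15 = 901
Dilution factor through tube 2 = 25.231 × 901 = 22733
[tube 2] = 4.00 μM / 22733 = 0.0001760 μM = 0.176 nM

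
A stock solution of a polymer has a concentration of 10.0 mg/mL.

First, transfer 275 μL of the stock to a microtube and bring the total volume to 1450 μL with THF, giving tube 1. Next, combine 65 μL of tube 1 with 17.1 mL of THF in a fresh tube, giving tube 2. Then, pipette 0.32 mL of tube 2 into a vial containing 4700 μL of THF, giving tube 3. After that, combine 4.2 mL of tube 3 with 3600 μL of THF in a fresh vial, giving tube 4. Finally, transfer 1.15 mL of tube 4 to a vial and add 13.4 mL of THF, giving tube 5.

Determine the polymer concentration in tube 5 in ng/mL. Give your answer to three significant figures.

Step 1: 275 μL brought to 1450 μL → factor 1450/275 = 5.2727
Step 2: 65 μL + 17.1 mL = 17165 μL total → factor 17165/65 = 264.08
Step 3: 0.32 mL + 4700 μL = 5.02 mL total → factor 5.02/0.32 = 15.688
Step 4: 4.2 mL + 3600 μL = 7.8 mL total → factor 7.8/4.2 = 1.8571
Step 5: 1.15 mL + 13.4 mL = 14.55 mL total → factor 14.55/1.15 = 12.652
Overall dilution factor = 5.2727 × 264.08 × 15.688 × 1.8571 × 12.652 = 5.1325 × 10^5
Final = 10.0 mg/mL / 5.1325 × 10^5 = 1.948 × 10^-5 mg/mL = 19.5 ng/mL

19.5 ng/mL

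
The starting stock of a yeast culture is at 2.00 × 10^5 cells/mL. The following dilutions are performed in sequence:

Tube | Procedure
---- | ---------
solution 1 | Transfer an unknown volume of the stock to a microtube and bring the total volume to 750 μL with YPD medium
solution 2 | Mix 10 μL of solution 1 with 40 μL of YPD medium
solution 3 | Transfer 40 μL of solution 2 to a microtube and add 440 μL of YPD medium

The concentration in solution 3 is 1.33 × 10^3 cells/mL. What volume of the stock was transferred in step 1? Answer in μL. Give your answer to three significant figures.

299 μL

Step 1: v brought to 750 μL → factor = 750 μL/v
Step 2: 10 μL + 40 μL = 50 μL total → factor 50/10 = 5
Step 3: 40 μL + 440 μL = 480 μL total → factor 480/40 = 12
Product of known-step factors = 60
Overall factor = 2.00 × 10^5 cells/mL / (1.33 × 10^3 cells/mL) = 150.38
Step-1 factor = 150.38 / 60 = 2.5063
v = 750 μL / 2.5063 = 299 μL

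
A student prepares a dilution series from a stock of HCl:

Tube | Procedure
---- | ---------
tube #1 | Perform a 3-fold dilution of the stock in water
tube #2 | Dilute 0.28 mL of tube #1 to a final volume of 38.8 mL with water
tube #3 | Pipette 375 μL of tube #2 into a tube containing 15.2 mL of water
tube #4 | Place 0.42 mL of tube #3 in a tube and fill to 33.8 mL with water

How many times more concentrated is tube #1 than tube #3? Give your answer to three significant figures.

Step 1: 3-fold → factor 3
Step 2: 0.28 mL brought to 38.8 mL → factor 38.8/0.28 = 138.57
Step 3: 375 μL + 15.2 mL = 15575 μL total → factor 15575/375 = 41.533
Dilution factor to tube #1 = 3; to tube #3 = 17266
[tube #1]/[tube #3] = (factor to tube #3)/(factor to tube #1) = 17266/3 = 5.76 × 10^3

5.76 × 10^3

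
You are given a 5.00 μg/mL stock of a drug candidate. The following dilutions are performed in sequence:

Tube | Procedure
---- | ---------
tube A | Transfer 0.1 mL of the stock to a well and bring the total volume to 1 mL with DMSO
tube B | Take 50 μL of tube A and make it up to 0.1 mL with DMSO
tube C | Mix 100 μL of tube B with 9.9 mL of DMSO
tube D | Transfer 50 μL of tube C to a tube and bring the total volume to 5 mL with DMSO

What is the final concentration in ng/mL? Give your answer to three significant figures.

0.0250 ng/mL

Step 1: 0.1 mL brought to 1 mL → factor 1/0.1 = 10
Step 2: 50 μL brought to 0.1 mL → factor 100/50 = 2
Step 3: 100 μL + 9.9 mL = 10000 μL total → factor 10000/100 = 100
Step 4: 50 μL brought to 5 mL → factor 5000/50 = 100
Overall dilution factor = 10 × 2 × 100 × 100 = 2 × 10^5
Final = 5.00 μg/mL / 2 × 10^5 = 2.500 × 10^-5 μg/mL = 0.0250 ng/mL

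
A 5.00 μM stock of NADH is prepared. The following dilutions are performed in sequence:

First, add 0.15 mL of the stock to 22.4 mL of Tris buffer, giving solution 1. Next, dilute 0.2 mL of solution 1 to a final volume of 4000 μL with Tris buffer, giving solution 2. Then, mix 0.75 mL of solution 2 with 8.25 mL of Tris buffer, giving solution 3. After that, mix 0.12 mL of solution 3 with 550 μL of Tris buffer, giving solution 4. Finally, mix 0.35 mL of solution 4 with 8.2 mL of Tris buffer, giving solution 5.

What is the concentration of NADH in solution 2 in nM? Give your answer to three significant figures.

1.66 nM

Step 1: 0.15 mL + 22.4 mL = 22.55 mL total → factor 22.55/0.15 = 150.33
Step 2: 0.2 mL brought to 4000 μL → factor 4/0.2 = 20
Dilution factor through solution 2 = 150.33 × 20 = 3006.7
[solution 2] = 5.00 μM / 3006.7 = 0.001663 μM = 1.66 nM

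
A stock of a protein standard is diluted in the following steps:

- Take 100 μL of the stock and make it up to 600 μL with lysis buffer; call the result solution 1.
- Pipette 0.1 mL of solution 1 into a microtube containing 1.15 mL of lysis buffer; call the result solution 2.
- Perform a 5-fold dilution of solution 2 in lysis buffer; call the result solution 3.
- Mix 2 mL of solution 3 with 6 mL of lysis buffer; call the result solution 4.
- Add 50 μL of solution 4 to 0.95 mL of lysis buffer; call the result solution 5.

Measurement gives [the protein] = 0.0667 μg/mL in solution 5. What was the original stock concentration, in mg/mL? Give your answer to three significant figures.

Step 1: 100 μL brought to 600 μL → factor 600/100 = 6
Step 2: 0.1 mL + 1.15 mL = 1.25 mL total → factor 1.25/0.1 = 12.5
Step 3: 5-fold → factor 5
Step 4: 2 mL + 6 mL = 8 mL total → factor 8/2 = 4
Step 5: 50 μL + 0.95 mL = 1000 μL total → factor 1000/50 = 20
Overall dilution factor = 6 × 12.5 × 5 × 4 × 20 = 30000
Stock = 0.0667 μg/mL × 30000 = 2001 μg/mL = 2.00 mg/mL

2.00 mg/mL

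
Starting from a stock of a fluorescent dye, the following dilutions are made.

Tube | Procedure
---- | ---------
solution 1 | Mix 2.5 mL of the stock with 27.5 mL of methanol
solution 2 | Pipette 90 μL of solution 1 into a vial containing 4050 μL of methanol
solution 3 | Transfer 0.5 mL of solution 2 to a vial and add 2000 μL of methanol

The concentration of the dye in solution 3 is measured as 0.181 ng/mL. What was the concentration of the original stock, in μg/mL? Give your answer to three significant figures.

0.500 μg/mL

Step 1: 2.5 mL + 27.5 mL = 30 mL total → factor 30/2.5 = 12
Step 2: 90 μL + 4050 μL = 4140 μL total → factor 4140/90 = 46
Step 3: 0.5 mL + 2000 μL = 2.5 mL total → factor 2.5/0.5 = 5
Overall dilution factor = 12 × 46 × 5 = 2760
Stock = 0.181 ng/mL × 2760 = 499.6 ng/mL = 0.500 μg/mL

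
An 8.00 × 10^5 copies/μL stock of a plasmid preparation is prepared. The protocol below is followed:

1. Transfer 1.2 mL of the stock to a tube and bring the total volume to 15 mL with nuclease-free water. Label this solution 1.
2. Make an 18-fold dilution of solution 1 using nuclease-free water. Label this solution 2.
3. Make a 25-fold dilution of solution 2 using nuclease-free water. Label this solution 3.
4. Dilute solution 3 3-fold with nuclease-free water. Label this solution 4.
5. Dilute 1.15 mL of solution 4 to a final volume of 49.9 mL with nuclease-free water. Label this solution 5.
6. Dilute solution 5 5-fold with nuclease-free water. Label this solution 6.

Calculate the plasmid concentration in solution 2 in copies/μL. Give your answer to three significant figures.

3.56 × 10^3 copies/μL

Step 1: 1.2 mL brought to 15 mL → factor 15/1.2 = 12.5
Step 2: 18-fold → factor 18
Dilution factor through solution 2 = 12.5 × 18 = 225
[solution 2] = 8.00 × 10^5 copies/μL / 225 = 3.56 × 10^3 copies/μL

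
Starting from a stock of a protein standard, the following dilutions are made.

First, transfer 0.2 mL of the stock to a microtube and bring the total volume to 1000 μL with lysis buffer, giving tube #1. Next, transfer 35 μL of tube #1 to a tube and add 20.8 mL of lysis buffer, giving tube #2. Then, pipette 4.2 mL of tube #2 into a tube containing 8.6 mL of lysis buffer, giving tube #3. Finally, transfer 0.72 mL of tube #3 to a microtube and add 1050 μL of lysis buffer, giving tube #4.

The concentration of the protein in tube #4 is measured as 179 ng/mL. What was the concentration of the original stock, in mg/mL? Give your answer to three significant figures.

3.99 mg/mL

Step 1: 0.2 mL brought to 1000 μL → factor 1/0.2 = 5
Step 2: 35 μL + 20.8 mL = 20835 μL total → factor 20835/35 = 595.29
Step 3: 4.2 mL + 8.6 mL = 12.8 mL total → factor 12.8/4.2 = 3.0476
Step 4: 0.72 mL + 1050 μL = 1.77 mL total → factor 1.77/0.72 = 2.4583
Overall dilution factor = 5 × 595.29 × 3.0476 × 2.4583 = 22300
Stock = 179 ng/mL × 22300 = 3.992 × 10^6 ng/mL = 3.99 mg/mL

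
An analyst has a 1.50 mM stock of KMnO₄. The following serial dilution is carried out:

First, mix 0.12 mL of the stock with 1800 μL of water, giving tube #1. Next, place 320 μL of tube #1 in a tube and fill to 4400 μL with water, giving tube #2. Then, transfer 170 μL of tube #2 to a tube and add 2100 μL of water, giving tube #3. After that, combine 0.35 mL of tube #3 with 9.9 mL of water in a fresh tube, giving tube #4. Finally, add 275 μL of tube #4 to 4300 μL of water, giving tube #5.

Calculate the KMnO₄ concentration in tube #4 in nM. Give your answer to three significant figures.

17.4 nM

Step 1: 0.12 mL + 1800 μL = 1.92 mL total → factor 1.92/0.12 = 16
Step 2: 320 μL brought to 4400 μL → factor 4400/320 = 13.75
Step 3: 170 μL + 2100 μL = 2270 μL total → factor 2270/170 = 13.353
Step 4: 0.35 mL + 9.9 mL = 10.25 mL total → factor 10.25/0.35 = 29.286
Dilution factor through tube #4 = 16 × 13.75 × 13.353 × 29.286 = 86031
[tube #4] = 1.50 mM / 86031 = 1.744 × 10^-5 mM = 17.4 nM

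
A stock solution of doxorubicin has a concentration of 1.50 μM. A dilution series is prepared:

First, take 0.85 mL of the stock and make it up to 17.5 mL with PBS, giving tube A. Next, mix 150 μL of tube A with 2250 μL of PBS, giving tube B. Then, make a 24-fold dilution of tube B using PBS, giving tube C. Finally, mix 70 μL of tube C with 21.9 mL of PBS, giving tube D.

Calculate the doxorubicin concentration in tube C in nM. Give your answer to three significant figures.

0.190 nM

Step 1: 0.85 mL brought to 17.5 mL → factor 17.5/0.85 = 20.588
Step 2: 150 μL + 2250 μL = 2400 μL total → factor 2400/150 = 16
Step 3: 24-fold → factor 24
Dilution factor through tube C = 20.588 × 16 × 24 = 7905.9
[tube C] = 1.50 μM / 7905.9 = 0.0001897 μM = 0.190 nM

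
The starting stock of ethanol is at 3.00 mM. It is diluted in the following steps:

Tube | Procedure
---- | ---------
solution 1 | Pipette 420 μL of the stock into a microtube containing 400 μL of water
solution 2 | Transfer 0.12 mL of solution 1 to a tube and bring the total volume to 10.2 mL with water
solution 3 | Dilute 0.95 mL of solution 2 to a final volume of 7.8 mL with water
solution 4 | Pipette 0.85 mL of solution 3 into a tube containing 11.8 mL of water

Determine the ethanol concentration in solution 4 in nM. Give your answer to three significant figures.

Step 1: 420 μL + 400 μL = 820 μL total → factor 820/420 = 1.9524
Step 2: 0.12 mL brought to 10.2 mL → factor 10.2/0.12 = 85
Step 3: 0.95 mL brought to 7.8 mL → factor 7.8/0.95 = 8.2105
Step 4: 0.85 mL + 11.8 mL = 12.65 mL total → factor 12.65/0.85 = 14.882
Overall dilution factor = 1.9524 × 85 × 8.2105 × 14.882 = 20278
Final = 3.00 mM / 20278 = 0.0001479 mM = 148 nM

148 nM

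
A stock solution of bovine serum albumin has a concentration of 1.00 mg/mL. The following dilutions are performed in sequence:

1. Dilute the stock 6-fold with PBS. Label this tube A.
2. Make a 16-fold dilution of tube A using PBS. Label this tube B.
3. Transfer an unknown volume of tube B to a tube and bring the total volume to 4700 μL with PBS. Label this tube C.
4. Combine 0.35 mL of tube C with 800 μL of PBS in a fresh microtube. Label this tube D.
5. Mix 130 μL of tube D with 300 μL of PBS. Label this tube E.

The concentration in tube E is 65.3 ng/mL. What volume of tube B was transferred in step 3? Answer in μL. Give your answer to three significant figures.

Step 1: 6-fold → factor 6
Step 2: 16-fold → factor 16
Step 3: v brought to 4700 μL → factor = 4700 μL/v
Step 4: 0.35 mL + 800 μL = 1.15 mL total → factor 1.15/0.35 = 3.2857
Step 5: 130 μL + 300 μL = 430 μL total → factor 430/130 = 3.3077
Product of known-step factors = 1043.3
Overall factor = 1.00 mg/mL / (65.3 ng/mL) = 15314
Step-3 factor = 15314 / 1043.3 = 14.678
v = 4700 μL / 14.678 = 320 μL

320 μL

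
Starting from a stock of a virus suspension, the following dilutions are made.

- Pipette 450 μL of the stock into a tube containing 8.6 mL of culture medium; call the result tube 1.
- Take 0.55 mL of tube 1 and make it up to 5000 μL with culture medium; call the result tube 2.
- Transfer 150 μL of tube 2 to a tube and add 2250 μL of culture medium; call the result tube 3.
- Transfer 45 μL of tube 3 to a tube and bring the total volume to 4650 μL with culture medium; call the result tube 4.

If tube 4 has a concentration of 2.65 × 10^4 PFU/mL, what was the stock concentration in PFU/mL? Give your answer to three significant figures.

8.01 × 10^9 PFU/mL

Step 1: 450 μL + 8.6 mL = 9050 μL total → factor 9050/450 = 20.111
Step 2: 0.55 mL brought to 5000 μL → factor 5/0.55 = 9.0909
Step 3: 150 μL + 2250 μL = 2400 μL total → factor 2400/150 = 16
Step 4: 45 μL brought to 4650 μL → factor 4650/45 = 103.33
Overall dilution factor = 20.111 × 9.0909 × 16 × 103.33 = 3.0228 × 10^5
Stock = 2.65 × 10^4 PFU/mL × 3.0228 × 10^5 = 8.01 × 10^9 PFU/mL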